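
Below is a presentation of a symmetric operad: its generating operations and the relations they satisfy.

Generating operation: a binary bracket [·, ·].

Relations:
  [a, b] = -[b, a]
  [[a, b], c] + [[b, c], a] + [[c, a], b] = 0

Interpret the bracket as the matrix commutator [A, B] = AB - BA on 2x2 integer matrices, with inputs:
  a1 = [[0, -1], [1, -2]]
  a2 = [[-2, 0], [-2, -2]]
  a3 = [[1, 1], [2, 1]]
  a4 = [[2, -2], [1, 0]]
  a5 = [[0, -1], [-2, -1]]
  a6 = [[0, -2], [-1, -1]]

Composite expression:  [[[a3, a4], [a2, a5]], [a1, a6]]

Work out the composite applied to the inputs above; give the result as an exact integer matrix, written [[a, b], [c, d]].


[a3, a4] = [[5, -2], [4, -5]]
[a2, a5] = [[-2, 0], [-2, 2]]
[[a3, a4], [a2, a5]] = [[4, -8], [4, -4]]
[a1, a6] = [[3, -3], [3, -3]]
[[[a3, a4], [a2, a5]], [a1, a6]] = [[-12, 24], [0, 12]]

[[-12, 24], [0, 12]]


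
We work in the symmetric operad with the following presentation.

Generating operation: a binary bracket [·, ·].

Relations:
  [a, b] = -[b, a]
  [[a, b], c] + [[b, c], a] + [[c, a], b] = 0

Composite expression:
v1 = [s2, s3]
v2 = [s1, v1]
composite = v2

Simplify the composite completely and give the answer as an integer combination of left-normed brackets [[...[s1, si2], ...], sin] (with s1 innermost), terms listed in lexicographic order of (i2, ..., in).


Skip Jacobi rewriting: expand, keep s1-initial words, read off terms.
Composite bracket: [s1, [s2, s3]]
Expanding via [a, b] = ab - ba: 4 signed words (2^2 = 4).
Collect the words opening with s1:
  s1s2s3 appears with sign +1, giving the term +[[s1, s2], s3]
  s1s3s2 appears with sign -1, giving the term -[[s1, s3], s2]

[[s1, s2], s3] - [[s1, s3], s2]


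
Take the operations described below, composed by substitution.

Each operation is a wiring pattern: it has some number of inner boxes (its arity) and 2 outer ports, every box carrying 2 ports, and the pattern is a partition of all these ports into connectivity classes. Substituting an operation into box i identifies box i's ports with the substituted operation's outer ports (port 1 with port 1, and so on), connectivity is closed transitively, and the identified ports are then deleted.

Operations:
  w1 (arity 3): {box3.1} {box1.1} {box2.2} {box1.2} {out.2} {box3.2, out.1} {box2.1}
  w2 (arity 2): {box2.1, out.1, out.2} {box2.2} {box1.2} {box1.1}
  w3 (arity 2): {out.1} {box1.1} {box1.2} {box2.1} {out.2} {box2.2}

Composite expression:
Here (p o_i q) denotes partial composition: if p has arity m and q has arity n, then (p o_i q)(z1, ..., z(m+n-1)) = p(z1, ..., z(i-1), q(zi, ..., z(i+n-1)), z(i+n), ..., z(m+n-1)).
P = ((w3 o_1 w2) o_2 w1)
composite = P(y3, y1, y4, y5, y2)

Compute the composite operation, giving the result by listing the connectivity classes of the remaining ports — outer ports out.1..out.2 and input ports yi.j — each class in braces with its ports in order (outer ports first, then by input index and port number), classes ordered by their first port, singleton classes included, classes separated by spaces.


{out.1} {out.2} {y1.1} {y1.2} {y2.1} {y2.2} {y3.1} {y3.2} {y4.1} {y4.2} {y5.1} {y5.2}

After gluing at w3, chains via deleted ports link the y-ports.
w1 over (y1, y4, y5) gives {out.1, y5.2} {out.2} {y1.1} {y1.2} {y4.1} {y4.2} {y5.1}, out.j being that stage's outer ports
w2 over (y3, y1, y4, y5) gives {out.1, out.2, y5.2} {y1.1} {y1.2} {y3.1} {y3.2} {y4.1} {y4.2} {y5.1}, out.j being that stage's outer ports
w3 over (y3, y1, y4, y5, y2) gives {out.1} {out.2} {y1.1} {y1.2} {y2.1} {y2.2} {y3.1} {y3.2} {y4.1} {y4.2} {y5.1} {y5.2}, out.j being that stage's outer ports


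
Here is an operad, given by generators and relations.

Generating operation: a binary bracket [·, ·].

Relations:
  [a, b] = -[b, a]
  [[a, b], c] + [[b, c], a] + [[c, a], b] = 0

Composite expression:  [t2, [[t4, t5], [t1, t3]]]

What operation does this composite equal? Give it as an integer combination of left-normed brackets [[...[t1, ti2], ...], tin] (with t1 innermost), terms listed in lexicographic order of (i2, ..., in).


[[[[t1, t3], t4], t5], t2] - [[[[t1, t3], t5], t4], t2]

In the tensor algebra, words opening t1 carry the t1-anchored form.
Composite bracket: [t2, [[t4, t5], [t1, t3]]]
The bracket unfolds into 16 signed words via [a, b] = ab - ba (2^4 = 16).
Words beginning with t1 determine it all:
  from t1t3t4t5t2, sign +1: term +[[[[t1, t3], t4], t5], t2]
  from t1t3t5t4t2, sign -1: term -[[[[t1, t3], t5], t4], t2]


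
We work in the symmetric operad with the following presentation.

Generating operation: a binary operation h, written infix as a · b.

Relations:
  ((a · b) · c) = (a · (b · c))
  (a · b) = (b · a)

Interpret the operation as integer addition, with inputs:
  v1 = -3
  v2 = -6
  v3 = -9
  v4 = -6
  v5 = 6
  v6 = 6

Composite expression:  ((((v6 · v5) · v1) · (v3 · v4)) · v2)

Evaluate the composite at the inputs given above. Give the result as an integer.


-12

(v6 · v5) = 12
((v6 · v5) · v1) = 9
(v3 · v4) = -15
(((v6 · v5) · v1) · (v3 · v4)) = -6
((((v6 · v5) · v1) · (v3 · v4)) · v2) = -12


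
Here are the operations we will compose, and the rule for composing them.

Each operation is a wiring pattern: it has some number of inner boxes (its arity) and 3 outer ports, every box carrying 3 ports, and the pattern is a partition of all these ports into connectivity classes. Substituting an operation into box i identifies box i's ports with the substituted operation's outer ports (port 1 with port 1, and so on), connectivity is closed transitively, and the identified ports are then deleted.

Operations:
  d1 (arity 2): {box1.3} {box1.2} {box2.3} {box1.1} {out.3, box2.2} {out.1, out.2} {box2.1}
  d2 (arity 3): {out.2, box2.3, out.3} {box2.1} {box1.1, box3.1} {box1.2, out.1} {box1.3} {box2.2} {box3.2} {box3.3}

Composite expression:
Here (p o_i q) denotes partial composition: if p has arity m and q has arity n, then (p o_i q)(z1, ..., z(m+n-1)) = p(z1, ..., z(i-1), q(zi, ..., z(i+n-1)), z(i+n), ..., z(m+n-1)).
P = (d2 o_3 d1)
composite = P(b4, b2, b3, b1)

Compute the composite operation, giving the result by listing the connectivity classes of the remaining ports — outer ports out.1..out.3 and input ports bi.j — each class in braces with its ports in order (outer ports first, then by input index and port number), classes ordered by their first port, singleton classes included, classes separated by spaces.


{out.1, b4.2} {out.2, out.3, b2.3} {b1.1} {b1.2} {b1.3} {b2.1} {b2.2} {b3.1} {b3.2} {b3.3} {b4.1} {b4.3}

Reachability decides: close wires over d2-identified ports.
the subtree at d1 composes to {out.1, out.2} {out.3, b1.2} {b1.1} {b1.3} {b3.1} {b3.2} {b3.3} on (b3, b1); out.j = own outer ports
the subtree at d2 composes to {out.1, b4.2} {out.2, out.3, b2.3} {b1.1} {b1.2} {b1.3} {b2.1} {b2.2} {b3.1} {b3.2} {b3.3} {b4.1} {b4.3} on (b4, b2, b3, b1); out.j = own outer ports


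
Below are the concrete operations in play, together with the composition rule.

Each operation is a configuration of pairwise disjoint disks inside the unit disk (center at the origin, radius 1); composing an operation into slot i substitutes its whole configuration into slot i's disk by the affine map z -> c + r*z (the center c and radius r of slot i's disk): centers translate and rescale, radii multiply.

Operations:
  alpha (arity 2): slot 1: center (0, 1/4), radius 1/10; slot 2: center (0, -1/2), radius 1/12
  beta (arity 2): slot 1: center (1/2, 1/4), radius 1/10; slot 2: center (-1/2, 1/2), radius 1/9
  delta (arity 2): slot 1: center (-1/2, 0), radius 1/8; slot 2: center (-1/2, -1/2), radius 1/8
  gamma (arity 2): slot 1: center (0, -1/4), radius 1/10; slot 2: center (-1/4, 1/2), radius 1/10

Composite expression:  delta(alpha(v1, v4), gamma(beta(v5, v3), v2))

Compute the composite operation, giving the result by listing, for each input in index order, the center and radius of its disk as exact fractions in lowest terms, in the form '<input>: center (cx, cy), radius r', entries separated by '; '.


v1: center (-1/2, 1/32), radius 1/80; v2: center (-17/32, -7/16), radius 1/80; v3: center (-81/160, -21/40), radius 1/720; v4: center (-1/2, -1/16), radius 1/96; v5: center (-79/160, -169/320), radius 1/800

Below delta, radii multiply path by path; the v-disk centers shift.
input v1: applying the 2 nested substitutions gives center (-1/2, 1/32), radius 1/80
input v4: applying the 2 nested substitutions gives center (-1/2, -1/16), radius 1/96
input v5: applying the 3 nested substitutions gives center (-79/160, -169/320), radius 1/800
input v3: applying the 3 nested substitutions gives center (-81/160, -21/40), radius 1/720
input v2: applying the 2 nested substitutions gives center (-17/32, -7/16), radius 1/80


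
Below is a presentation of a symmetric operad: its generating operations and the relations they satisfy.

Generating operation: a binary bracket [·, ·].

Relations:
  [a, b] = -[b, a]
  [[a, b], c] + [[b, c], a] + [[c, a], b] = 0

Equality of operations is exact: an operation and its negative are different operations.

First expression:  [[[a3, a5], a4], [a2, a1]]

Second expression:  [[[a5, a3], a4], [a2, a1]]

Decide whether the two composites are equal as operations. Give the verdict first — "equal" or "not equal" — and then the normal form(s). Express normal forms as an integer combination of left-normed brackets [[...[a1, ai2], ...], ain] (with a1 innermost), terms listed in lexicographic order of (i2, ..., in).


not equal; the first gives [[[[a1, a2], a3], a5], a4] - [[[[a1, a2], a4], a3], a5] + [[[[a1, a2], a4], a5], a3] - [[[[a1, a2], a5], a3], a4] and the second -[[[[a1, a2], a3], a5], a4] + [[[[a1, a2], a4], a3], a5] - [[[[a1, a2], a4], a5], a3] + [[[[a1, a2], a5], a3], a4]

Normal form of the first expression: [[[[a1, a2], a3], a5], a4] - [[[[a1, a2], a4], a3], a5] + [[[[a1, a2], a4], a5], a3] - [[[[a1, a2], a5], a3], a4]
Normal form of the second expression: -[[[[a1, a2], a3], a5], a4] + [[[[a1, a2], a4], a3], a5] - [[[[a1, a2], a4], a5], a3] + [[[[a1, a2], a5], a3], a4]
No match — not equal.


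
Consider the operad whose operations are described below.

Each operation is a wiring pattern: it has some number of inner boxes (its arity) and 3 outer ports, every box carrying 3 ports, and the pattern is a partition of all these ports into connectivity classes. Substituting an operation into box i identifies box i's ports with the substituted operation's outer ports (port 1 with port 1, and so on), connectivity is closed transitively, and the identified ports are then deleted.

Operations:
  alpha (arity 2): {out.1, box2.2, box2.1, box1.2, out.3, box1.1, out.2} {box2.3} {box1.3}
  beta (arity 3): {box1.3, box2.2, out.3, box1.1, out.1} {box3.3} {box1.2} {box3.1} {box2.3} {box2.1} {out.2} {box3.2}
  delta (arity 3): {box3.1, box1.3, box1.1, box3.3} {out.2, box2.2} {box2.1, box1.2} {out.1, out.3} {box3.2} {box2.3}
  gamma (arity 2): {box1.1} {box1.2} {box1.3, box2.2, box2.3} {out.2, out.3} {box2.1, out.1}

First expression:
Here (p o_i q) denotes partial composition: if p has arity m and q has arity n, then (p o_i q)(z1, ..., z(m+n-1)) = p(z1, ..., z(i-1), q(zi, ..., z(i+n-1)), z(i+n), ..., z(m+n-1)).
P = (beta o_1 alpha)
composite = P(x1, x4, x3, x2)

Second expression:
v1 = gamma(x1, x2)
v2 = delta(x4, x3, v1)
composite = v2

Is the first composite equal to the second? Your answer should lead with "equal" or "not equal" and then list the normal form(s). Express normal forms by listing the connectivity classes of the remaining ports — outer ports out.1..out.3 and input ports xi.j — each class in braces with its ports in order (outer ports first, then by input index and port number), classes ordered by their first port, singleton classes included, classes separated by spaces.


The first composite normalizes to {out.1, out.3, x1.1, x1.2, x3.2, x4.1, x4.2} {out.2} {x1.3} {x2.1} {x2.2} {x2.3} {x3.1} {x3.3} {x4.3}
The second composite normalizes to {out.1, out.3} {out.2, x3.2} {x1.1} {x1.2} {x1.3, x2.2, x2.3} {x2.1, x4.1, x4.3} {x3.1, x4.2} {x3.3}
Different reductions; not equal.

not equal — first {out.1, out.3, x1.1, x1.2, x3.2, x4.1, x4.2} {out.2} {x1.3} {x2.1} {x2.2} {x2.3} {x3.1} {x3.3} {x4.3}, second {out.1, out.3} {out.2, x3.2} {x1.1} {x1.2} {x1.3, x2.2, x2.3} {x2.1, x4.1, x4.3} {x3.1, x4.2} {x3.3}


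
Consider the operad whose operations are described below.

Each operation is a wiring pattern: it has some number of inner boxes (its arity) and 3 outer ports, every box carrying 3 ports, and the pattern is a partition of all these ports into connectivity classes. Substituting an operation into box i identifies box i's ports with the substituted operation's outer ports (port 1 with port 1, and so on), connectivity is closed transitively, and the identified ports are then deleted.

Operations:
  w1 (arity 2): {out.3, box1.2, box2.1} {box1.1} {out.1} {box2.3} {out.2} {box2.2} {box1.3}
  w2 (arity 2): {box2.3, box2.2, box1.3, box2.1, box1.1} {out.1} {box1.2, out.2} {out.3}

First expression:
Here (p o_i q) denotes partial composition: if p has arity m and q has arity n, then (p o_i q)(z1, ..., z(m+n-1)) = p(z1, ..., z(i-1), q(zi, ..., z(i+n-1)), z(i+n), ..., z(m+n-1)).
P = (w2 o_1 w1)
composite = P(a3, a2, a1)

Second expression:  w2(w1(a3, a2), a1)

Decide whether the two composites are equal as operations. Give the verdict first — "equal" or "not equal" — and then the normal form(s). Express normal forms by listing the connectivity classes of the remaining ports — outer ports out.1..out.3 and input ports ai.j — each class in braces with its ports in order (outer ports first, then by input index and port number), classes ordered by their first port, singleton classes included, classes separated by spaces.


Reducing the first expression gives {out.1} {out.2} {out.3} {a1.1, a1.2, a1.3, a2.1, a3.2} {a2.2} {a2.3} {a3.1} {a3.3}
Reducing the second expression gives {out.1} {out.2} {out.3} {a1.1, a1.2, a1.3, a2.1, a3.2} {a2.2} {a2.3} {a3.1} {a3.3}
The normal forms match — equal.

equal — both sides give {out.1} {out.2} {out.3} {a1.1, a1.2, a1.3, a2.1, a3.2} {a2.2} {a2.3} {a3.1} {a3.3}


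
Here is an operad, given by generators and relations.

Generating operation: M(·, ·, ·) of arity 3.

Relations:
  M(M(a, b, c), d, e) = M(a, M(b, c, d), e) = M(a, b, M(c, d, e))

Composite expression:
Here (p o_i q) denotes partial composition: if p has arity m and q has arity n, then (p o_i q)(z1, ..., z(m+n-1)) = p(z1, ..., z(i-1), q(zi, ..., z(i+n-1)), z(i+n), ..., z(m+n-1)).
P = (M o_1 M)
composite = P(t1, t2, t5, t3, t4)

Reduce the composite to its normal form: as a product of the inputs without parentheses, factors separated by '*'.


Every regrouping of M is equal, so read the t-inputs in written order.
M(t1, t2, t5) reduces to t1 * t2 * t5
M(M(t1, t2, t5), t3, t4) reduces to t1 * t2 * t5 * t3 * t4

t1 * t2 * t5 * t3 * t4


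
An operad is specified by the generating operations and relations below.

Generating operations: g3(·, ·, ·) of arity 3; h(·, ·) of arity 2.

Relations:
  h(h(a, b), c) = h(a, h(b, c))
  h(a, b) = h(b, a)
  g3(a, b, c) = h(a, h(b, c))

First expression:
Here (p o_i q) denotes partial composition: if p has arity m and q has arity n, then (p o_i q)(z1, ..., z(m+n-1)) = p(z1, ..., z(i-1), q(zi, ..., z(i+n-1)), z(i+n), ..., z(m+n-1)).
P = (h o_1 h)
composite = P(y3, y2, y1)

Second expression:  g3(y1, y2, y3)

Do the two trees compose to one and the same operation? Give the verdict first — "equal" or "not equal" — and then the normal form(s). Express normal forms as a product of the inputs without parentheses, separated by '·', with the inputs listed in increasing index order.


equal: each reduces to y1 · y2 · y3

The first expression reduces to y1 · y2 · y3
The second expression reduces to y1 · y2 · y3
The normal forms match — equal.


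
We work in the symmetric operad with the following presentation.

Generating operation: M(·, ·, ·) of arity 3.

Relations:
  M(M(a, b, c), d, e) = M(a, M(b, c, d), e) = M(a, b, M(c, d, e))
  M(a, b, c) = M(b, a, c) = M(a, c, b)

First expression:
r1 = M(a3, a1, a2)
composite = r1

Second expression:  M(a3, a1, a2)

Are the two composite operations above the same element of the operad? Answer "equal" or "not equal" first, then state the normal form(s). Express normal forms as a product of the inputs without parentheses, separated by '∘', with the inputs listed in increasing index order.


The first expression, normalized: a1 ∘ a2 ∘ a3
The second expression, normalized: a1 ∘ a2 ∘ a3
Same normal form: equal.

equal — both sides give a1 ∘ a2 ∘ a3


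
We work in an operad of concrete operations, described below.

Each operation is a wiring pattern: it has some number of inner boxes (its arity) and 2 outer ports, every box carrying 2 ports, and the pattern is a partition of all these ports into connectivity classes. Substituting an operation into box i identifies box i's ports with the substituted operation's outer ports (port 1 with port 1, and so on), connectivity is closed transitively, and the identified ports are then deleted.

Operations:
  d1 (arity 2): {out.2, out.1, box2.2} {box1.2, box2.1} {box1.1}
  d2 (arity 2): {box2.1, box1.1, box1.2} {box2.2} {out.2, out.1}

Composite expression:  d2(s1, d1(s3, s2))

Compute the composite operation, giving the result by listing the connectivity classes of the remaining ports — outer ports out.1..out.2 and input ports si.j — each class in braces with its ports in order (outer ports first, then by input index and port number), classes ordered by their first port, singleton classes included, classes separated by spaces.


Reachability decides: close wires over d2-identified ports.
after d1, the pattern on (s3, s2) reads {out.1, out.2, s2.2} {s2.1, s3.2} {s3.1} (out.j = its outer ports)
after d2, the pattern on (s1, s3, s2) reads {out.1, out.2} {s1.1, s1.2, s2.2} {s2.1, s3.2} {s3.1} (out.j = its outer ports)

{out.1, out.2} {s1.1, s1.2, s2.2} {s2.1, s3.2} {s3.1}


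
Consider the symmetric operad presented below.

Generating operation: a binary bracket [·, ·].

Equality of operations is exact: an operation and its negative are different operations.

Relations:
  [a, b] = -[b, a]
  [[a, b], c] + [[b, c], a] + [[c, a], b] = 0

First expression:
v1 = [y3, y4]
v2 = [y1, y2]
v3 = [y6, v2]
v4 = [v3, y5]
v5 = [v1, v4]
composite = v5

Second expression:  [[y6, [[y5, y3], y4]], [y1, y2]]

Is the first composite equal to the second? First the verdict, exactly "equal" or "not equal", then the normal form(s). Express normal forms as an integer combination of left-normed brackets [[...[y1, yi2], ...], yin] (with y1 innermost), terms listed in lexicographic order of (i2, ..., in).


not equal; the first gives [[[[[y1, y2], y6], y5], y3], y4] - [[[[[y1, y2], y6], y5], y4], y3] and the second -[[[[[y1, y2], y3], y5], y4], y6] + [[[[[y1, y2], y4], y3], y5], y6] - [[[[[y1, y2], y4], y5], y3], y6] + [[[[[y1, y2], y5], y3], y4], y6] + [[[[[y1, y2], y6], y3], y5], y4] - [[[[[y1, y2], y6], y4], y3], y5] + [[[[[y1, y2], y6], y4], y5], y3] - [[[[[y1, y2], y6], y5], y3], y4]

Normal form of the first expression: [[[[[y1, y2], y6], y5], y3], y4] - [[[[[y1, y2], y6], y5], y4], y3]
Normal form of the second expression: -[[[[[y1, y2], y3], y5], y4], y6] + [[[[[y1, y2], y4], y3], y5], y6] - [[[[[y1, y2], y4], y5], y3], y6] + [[[[[y1, y2], y5], y3], y4], y6] + [[[[[y1, y2], y6], y3], y5], y4] - [[[[[y1, y2], y6], y4], y3], y5] + [[[[[y1, y2], y6], y4], y5], y3] - [[[[[y1, y2], y6], y5], y3], y4]
Different reductions; not equal.


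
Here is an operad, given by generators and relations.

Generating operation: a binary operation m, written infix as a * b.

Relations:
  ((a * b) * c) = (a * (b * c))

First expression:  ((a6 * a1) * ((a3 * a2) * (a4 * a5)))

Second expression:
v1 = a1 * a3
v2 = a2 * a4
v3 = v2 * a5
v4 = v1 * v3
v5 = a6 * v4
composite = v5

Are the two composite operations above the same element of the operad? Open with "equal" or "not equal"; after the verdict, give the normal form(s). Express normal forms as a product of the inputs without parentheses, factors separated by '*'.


The first expression, normalized: a6 * a1 * a3 * a2 * a4 * a5
The second expression, normalized: a6 * a1 * a3 * a2 * a4 * a5
The forms coincide; equal.

equal; both compose to a6 * a1 * a3 * a2 * a4 * a5


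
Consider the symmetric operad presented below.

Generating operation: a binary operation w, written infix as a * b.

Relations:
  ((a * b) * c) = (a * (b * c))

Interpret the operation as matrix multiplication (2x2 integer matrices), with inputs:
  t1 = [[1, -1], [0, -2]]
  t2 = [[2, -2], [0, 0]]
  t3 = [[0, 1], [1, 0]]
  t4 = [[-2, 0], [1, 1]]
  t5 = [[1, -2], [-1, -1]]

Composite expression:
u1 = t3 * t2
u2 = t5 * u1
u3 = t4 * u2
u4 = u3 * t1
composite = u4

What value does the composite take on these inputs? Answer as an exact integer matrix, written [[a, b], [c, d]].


[[8, 8], [-6, -6]]

(t3 * t2) = [[0, 0], [2, -2]]
(t5 * (t3 * t2)) = [[-4, 4], [-2, 2]]
(t4 * (t5 * (t3 * t2))) = [[8, -8], [-6, 6]]
((t4 * (t5 * (t3 * t2))) * t1) = [[8, 8], [-6, -6]]


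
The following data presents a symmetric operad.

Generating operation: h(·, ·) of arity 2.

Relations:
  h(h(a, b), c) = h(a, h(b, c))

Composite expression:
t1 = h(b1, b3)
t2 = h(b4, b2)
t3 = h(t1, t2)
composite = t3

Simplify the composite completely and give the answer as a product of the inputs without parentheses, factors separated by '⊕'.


b1 ⊕ b3 ⊕ b4 ⊕ b2


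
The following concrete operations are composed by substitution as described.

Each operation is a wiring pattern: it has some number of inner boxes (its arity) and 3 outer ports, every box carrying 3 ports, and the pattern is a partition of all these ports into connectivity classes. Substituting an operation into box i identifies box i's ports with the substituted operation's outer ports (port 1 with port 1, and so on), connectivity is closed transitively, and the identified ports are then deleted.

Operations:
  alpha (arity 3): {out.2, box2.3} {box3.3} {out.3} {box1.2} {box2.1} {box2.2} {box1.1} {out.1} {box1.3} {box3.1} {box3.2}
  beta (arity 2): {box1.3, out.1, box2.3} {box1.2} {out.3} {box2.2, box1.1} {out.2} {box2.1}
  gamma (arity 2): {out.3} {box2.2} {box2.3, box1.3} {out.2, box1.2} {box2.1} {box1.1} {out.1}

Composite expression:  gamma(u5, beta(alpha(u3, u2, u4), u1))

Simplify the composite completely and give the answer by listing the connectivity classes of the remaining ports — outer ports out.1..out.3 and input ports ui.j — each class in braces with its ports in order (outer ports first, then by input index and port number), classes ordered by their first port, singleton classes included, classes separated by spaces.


{out.1} {out.2, u5.2} {out.3} {u1.1} {u1.2} {u1.3} {u2.1} {u2.2} {u2.3} {u3.1} {u3.2} {u3.3} {u4.1} {u4.2} {u4.3} {u5.1} {u5.3}

Connectivity passes through glued gamma-boundaries; trace each wire chain.
composing alpha on (u3, u2, u4), with out.j its own outer ports: {out.1} {out.2, u2.3} {out.3} {u2.1} {u2.2} {u3.1} {u3.2} {u3.3} {u4.1} {u4.2} {u4.3}
composing beta on (u3, u2, u4, u1), with out.j its own outer ports: {out.1, u1.3} {out.2} {out.3} {u1.1} {u1.2} {u2.1} {u2.2} {u2.3} {u3.1} {u3.2} {u3.3} {u4.1} {u4.2} {u4.3}
composing gamma on (u5, u3, u2, u4, u1), with out.j its own outer ports: {out.1} {out.2, u5.2} {out.3} {u1.1} {u1.2} {u1.3} {u2.1} {u2.2} {u2.3} {u3.1} {u3.2} {u3.3} {u4.1} {u4.2} {u4.3} {u5.1} {u5.3}


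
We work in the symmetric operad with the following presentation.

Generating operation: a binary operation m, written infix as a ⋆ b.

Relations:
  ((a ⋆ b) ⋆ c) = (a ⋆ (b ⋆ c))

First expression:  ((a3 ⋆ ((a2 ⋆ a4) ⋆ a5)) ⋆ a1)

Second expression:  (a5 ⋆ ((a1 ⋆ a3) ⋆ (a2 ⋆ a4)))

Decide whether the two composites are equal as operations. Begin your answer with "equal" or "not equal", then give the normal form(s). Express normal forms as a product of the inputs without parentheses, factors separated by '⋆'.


not equal; the first gives a3 ⋆ a2 ⋆ a4 ⋆ a5 ⋆ a1 and the second a5 ⋆ a1 ⋆ a3 ⋆ a2 ⋆ a4


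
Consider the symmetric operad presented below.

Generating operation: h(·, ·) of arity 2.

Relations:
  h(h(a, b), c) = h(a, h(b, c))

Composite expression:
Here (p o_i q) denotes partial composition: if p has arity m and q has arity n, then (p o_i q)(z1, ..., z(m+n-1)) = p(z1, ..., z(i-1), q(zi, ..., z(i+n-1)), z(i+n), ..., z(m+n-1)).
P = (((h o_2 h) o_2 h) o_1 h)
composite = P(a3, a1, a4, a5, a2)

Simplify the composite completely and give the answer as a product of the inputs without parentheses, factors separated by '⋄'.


Associativity of h dissolves the nesting; only the a-input order survives.
h(a3, a1) collapses to a3 ⋄ a1
h(a4, a5) collapses to a4 ⋄ a5
h(h(a4, a5), a2) collapses to a4 ⋄ a5 ⋄ a2
h(h(a3, a1), h(h(a4, a5), a2)) collapses to a3 ⋄ a1 ⋄ a4 ⋄ a5 ⋄ a2

a3 ⋄ a1 ⋄ a4 ⋄ a5 ⋄ a2


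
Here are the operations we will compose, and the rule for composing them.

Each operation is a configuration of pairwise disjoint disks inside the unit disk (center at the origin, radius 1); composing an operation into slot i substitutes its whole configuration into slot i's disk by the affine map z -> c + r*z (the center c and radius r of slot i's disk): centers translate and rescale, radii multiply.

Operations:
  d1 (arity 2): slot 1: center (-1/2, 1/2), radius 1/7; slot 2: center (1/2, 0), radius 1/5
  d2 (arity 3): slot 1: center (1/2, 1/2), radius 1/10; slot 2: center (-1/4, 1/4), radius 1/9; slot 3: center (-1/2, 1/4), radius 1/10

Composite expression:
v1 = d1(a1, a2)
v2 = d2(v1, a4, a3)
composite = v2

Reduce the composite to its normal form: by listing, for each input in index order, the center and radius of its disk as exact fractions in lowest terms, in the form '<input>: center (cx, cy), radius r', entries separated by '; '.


a1: center (9/20, 11/20), radius 1/70; a2: center (11/20, 1/2), radius 1/50; a3: center (-1/2, 1/4), radius 1/10; a4: center (-1/4, 1/4), radius 1/9

Each a-disk chains the slot maps above it in d2; radii multiply.
input a1: composing its 2 substitution steps yields center (9/20, 11/20), radius 1/70
input a2: composing its 2 substitution steps yields center (11/20, 1/2), radius 1/50
input a4: composing its 1 substitution step yields center (-1/4, 1/4), radius 1/9
input a3: composing its 1 substitution step yields center (-1/2, 1/4), radius 1/10


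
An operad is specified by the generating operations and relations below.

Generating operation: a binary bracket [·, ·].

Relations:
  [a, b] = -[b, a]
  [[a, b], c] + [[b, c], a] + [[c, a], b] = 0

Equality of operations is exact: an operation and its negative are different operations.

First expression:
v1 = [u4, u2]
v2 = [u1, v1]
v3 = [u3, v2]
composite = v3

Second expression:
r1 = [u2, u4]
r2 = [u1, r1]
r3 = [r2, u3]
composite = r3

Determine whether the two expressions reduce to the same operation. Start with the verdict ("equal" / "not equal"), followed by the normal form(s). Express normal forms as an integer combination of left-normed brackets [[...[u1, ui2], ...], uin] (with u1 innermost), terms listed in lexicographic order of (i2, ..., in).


equal — both sides give [[[u1, u2], u4], u3] - [[[u1, u4], u2], u3]

Reducing the first expression gives [[[u1, u2], u4], u3] - [[[u1, u4], u2], u3]
Reducing the second expression gives [[[u1, u2], u4], u3] - [[[u1, u4], u2], u3]
Identical normal forms: equal.


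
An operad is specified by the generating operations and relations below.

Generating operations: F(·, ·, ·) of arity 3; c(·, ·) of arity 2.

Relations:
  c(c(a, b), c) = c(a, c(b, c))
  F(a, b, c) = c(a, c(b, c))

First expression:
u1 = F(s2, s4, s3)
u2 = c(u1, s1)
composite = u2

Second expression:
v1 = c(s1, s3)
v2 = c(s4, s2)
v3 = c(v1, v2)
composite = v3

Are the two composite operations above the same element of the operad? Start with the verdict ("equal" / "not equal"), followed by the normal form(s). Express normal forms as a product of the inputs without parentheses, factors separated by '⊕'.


Reducing the first expression gives s2 ⊕ s4 ⊕ s3 ⊕ s1
Reducing the second expression gives s1 ⊕ s3 ⊕ s4 ⊕ s2
The normal forms differ: not equal.

not equal: they reduce to s2 ⊕ s4 ⊕ s3 ⊕ s1 and s1 ⊕ s3 ⊕ s4 ⊕ s2


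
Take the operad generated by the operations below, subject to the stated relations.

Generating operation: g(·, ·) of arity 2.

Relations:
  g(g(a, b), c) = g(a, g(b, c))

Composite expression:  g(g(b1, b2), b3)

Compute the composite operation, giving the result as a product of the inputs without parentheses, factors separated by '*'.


Under associativity of g, the answer is the b's in reading order.
g(b1, b2) linearizes to b1 * b2
g(g(b1, b2), b3) linearizes to b1 * b2 * b3

b1 * b2 * b3


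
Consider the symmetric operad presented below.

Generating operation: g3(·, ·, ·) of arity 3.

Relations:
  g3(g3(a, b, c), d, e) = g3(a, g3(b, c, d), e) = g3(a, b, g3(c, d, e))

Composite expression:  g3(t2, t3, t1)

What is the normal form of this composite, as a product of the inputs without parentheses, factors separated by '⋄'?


All parenthesizations of g3 agree; list the t-inputs left to right.
g3(t2, t3, t1) flattens to t2 ⋄ t3 ⋄ t1

t2 ⋄ t3 ⋄ t1


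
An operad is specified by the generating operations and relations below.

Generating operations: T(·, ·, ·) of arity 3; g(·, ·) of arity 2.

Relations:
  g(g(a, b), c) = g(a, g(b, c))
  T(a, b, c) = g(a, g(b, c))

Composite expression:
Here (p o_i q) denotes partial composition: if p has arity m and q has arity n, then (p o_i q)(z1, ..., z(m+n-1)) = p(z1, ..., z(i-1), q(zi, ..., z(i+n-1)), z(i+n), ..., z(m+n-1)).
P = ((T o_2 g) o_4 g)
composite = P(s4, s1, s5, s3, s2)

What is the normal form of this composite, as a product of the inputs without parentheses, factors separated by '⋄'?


Every regrouping of T is equal, so read the s-inputs in written order.
g(s1, s5) collapses to s1 ⋄ s5
g(s3, s2) collapses to s3 ⋄ s2
T(s4, g(s1, s5), g(s3, s2)) collapses to s4 ⋄ s1 ⋄ s5 ⋄ s3 ⋄ s2

s4 ⋄ s1 ⋄ s5 ⋄ s3 ⋄ s2


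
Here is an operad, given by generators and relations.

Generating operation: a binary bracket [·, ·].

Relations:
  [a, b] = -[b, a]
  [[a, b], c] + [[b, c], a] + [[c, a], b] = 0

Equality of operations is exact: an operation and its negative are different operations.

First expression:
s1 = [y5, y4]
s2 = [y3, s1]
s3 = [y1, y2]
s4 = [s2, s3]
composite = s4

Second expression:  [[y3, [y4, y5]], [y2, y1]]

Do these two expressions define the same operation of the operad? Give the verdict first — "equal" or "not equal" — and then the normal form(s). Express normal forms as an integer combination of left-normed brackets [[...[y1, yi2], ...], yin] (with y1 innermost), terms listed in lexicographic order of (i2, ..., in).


The first expression reduces to [[[[y1, y2], y3], y4], y5] - [[[[y1, y2], y3], y5], y4] - [[[[y1, y2], y4], y5], y3] + [[[[y1, y2], y5], y4], y3]
The second expression reduces to [[[[y1, y2], y3], y4], y5] - [[[[y1, y2], y3], y5], y4] - [[[[y1, y2], y4], y5], y3] + [[[[y1, y2], y5], y4], y3]
Both agree, so they are equal.

equal: each reduces to [[[[y1, y2], y3], y4], y5] - [[[[y1, y2], y3], y5], y4] - [[[[y1, y2], y4], y5], y3] + [[[[y1, y2], y5], y4], y3]


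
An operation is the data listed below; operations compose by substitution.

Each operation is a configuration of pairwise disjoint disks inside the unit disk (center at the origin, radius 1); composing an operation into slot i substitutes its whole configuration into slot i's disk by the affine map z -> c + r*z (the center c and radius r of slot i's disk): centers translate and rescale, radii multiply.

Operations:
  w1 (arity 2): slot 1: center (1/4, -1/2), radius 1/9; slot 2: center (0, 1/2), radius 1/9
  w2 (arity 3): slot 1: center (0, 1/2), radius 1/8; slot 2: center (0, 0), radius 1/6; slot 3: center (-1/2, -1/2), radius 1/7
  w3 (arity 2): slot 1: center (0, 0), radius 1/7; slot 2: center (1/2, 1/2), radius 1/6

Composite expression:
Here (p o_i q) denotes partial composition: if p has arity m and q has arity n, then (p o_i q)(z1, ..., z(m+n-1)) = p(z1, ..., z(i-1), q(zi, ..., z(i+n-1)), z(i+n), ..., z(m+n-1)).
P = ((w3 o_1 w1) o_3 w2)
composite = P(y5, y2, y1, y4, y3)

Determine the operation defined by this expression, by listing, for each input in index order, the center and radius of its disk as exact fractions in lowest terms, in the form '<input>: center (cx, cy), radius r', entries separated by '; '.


y1: center (1/2, 7/12), radius 1/48; y2: center (0, 1/14), radius 1/63; y3: center (5/12, 5/12), radius 1/42; y4: center (1/2, 1/2), radius 1/36; y5: center (1/28, -1/14), radius 1/63


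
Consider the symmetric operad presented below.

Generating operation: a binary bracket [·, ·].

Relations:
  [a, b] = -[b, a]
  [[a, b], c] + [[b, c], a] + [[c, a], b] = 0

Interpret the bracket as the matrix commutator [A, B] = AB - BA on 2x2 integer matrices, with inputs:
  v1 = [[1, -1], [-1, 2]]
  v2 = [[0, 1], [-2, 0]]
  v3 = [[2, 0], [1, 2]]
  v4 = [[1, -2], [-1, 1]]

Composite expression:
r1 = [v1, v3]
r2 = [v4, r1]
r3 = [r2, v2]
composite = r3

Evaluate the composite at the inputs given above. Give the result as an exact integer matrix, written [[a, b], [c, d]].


[[6, -4], [-8, -6]]


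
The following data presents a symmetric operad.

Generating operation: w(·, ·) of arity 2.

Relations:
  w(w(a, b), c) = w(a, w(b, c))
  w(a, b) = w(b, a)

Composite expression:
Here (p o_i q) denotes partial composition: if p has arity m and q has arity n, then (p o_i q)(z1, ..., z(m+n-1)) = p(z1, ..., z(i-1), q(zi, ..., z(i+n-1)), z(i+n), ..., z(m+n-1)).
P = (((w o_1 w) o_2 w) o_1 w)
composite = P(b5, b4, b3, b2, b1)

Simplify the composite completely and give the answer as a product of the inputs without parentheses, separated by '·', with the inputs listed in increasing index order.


b1 · b2 · b3 · b4 · b5


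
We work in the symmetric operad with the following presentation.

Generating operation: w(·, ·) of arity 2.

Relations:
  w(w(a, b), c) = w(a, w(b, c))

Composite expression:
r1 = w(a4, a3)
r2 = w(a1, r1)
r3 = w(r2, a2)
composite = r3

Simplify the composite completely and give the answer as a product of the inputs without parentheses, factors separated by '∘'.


a1 ∘ a4 ∘ a3 ∘ a2

Associativity of w dissolves the nesting; only the a-input order survives.
w(a4, a3) linearizes to a4 ∘ a3
w(a1, w(a4, a3)) linearizes to a1 ∘ a4 ∘ a3
w(w(a1, w(a4, a3)), a2) linearizes to a1 ∘ a4 ∘ a3 ∘ a2


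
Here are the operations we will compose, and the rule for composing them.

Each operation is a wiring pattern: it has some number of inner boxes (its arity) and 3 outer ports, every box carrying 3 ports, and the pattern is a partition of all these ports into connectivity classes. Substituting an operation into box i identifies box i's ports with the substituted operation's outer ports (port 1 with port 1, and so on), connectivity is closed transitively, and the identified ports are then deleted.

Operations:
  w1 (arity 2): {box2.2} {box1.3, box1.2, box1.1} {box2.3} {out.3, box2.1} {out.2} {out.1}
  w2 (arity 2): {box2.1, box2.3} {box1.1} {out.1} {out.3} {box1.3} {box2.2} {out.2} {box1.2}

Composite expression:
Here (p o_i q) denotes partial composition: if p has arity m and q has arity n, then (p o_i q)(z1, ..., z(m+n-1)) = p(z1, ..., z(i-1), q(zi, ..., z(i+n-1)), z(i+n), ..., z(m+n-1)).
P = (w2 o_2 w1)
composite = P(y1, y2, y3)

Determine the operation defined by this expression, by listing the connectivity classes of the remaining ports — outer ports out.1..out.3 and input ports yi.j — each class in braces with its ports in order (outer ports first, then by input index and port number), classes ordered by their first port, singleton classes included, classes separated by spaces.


{out.1} {out.2} {out.3} {y1.1} {y1.2} {y1.3} {y2.1, y2.2, y2.3} {y3.1} {y3.2} {y3.3}

After gluing at w2, chains via deleted ports link the y-ports.
w1 over (y2, y3) gives {out.1} {out.2} {out.3, y3.1} {y2.1, y2.2, y2.3} {y3.2} {y3.3}, out.j being that stage's outer ports
w2 over (y1, y2, y3) gives {out.1} {out.2} {out.3} {y1.1} {y1.2} {y1.3} {y2.1, y2.2, y2.3} {y3.1} {y3.2} {y3.3}, out.j being that stage's outer ports


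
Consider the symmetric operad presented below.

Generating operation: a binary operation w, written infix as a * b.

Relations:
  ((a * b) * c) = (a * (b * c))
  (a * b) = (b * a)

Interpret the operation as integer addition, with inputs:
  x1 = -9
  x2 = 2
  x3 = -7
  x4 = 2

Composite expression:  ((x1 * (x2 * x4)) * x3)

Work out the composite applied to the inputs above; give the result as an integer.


-12

(x2 * x4) = 4
(x1 * (x2 * x4)) = -5
((x1 * (x2 * x4)) * x3) = -12


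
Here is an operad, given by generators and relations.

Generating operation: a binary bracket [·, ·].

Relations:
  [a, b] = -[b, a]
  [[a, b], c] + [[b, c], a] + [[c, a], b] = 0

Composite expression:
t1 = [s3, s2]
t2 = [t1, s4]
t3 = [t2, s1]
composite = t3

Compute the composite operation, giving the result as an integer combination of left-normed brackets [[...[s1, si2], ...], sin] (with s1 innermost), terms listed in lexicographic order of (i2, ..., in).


[[[s1, s2], s3], s4] - [[[s1, s3], s2], s4] - [[[s1, s4], s2], s3] + [[[s1, s4], s3], s2]

Left-normed coefficients sit on the s1-initial expansion words.
Composite bracket: [[[s3, s2], s4], s1]
Expanding via [a, b] = ab - ba: 8 signed words (2^3 = 8).
Words beginning with s1 determine it all:
  s1s2s3s4 (sign +1) contributes +[[[s1, s2], s3], s4]
  s1s3s2s4 (sign -1) contributes -[[[s1, s3], s2], s4]
  s1s4s2s3 (sign -1) contributes -[[[s1, s4], s2], s3]
  s1s4s3s2 (sign +1) contributes +[[[s1, s4], s3], s2]


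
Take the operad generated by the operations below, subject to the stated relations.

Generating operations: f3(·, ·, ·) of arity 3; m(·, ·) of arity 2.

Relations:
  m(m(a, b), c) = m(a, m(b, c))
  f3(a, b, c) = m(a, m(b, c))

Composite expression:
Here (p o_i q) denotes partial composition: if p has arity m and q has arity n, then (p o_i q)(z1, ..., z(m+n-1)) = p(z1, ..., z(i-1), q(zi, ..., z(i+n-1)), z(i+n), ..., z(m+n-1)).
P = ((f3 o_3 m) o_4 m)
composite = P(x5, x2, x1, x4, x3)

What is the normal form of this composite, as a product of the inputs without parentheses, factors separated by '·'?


x5 · x2 · x1 · x4 · x3

All parenthesizations of f3 agree; list the x-inputs left to right.
m(x4, x3) reduces to x4 · x3
m(x1, m(x4, x3)) reduces to x1 · x4 · x3
f3(x5, x2, m(x1, m(x4, x3))) reduces to x5 · x2 · x1 · x4 · x3


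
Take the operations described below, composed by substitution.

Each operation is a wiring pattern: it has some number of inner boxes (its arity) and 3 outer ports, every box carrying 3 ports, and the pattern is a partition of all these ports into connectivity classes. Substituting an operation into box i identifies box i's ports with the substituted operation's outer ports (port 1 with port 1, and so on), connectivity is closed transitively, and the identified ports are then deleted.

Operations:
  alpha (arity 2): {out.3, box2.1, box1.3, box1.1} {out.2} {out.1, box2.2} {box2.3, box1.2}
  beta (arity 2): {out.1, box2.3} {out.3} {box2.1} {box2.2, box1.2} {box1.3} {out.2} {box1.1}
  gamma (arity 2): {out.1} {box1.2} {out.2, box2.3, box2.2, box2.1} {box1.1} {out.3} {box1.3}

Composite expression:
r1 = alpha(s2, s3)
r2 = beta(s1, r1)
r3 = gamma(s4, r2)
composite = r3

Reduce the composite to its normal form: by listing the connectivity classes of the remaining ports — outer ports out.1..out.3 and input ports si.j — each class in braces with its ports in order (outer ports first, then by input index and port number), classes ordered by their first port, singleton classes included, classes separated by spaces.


Substituting into gamma glues patterns; closure does the rest.
through alpha, on inputs (s2, s3): {out.1, s3.2} {out.2} {out.3, s2.1, s2.3, s3.1} {s2.2, s3.3} (out.j = stage outer ports)
through beta, on inputs (s1, s2, s3): {out.1, s2.1, s2.3, s3.1} {out.2} {out.3} {s1.1} {s1.2} {s1.3} {s2.2, s3.3} {s3.2} (out.j = stage outer ports)
through gamma, on inputs (s4, s1, s2, s3): {out.1} {out.2, s2.1, s2.3, s3.1} {out.3} {s1.1} {s1.2} {s1.3} {s2.2, s3.3} {s3.2} {s4.1} {s4.2} {s4.3} (out.j = stage outer ports)

{out.1} {out.2, s2.1, s2.3, s3.1} {out.3} {s1.1} {s1.2} {s1.3} {s2.2, s3.3} {s3.2} {s4.1} {s4.2} {s4.3}
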